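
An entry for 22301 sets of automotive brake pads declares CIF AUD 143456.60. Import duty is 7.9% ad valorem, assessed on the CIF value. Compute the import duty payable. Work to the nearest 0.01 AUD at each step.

Import duty: AUD 11333.07

Import duty = 143456.60 × 7.9% = 11333.07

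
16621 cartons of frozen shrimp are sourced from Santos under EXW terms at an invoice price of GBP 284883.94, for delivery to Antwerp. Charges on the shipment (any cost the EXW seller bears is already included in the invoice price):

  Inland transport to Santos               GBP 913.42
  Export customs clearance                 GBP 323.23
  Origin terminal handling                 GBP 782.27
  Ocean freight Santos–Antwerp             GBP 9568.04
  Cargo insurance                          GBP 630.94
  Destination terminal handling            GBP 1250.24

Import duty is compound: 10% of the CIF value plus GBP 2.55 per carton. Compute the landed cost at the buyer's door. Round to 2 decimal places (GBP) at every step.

Total landed cost: GBP 370445.81

EXW: the seller makes goods available at their premises; the buyer bears all onward costs.
CIF value = EXW price + inland to port + export clearance + origin terminal + freight + insurance = 284883.94 + 913.42 + 323.23 + 782.27 + 9568.04 + 630.94 = 297101.84
Ad valorem component: 297101.84 × 10% = 29710.18
Specific component: 16621 × 2.55 = 42383.55
Import duty = 29710.18 + 42383.55 = 72093.73
Buyer bears: inland to port 913.42 + export clearance 323.23 + origin terminal 782.27 + freight 9568.04 + insurance 630.94 + destination terminal 1250.24 + duty 72093.73 = 85561.87
Landed cost = invoice 284883.94 + 85561.87 = 370445.81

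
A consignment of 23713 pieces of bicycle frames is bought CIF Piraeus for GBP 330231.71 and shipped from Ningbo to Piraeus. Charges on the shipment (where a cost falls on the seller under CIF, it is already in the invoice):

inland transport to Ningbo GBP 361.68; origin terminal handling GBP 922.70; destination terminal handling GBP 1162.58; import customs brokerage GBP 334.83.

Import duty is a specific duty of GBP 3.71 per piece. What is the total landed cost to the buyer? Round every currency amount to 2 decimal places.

Total landed cost: GBP 419704.35

CIF: the seller pays costs through ocean freight and marine insurance to the destination port.
Already in the invoice (seller's account under CIF): inland to port, origin terminal — exclude.
The CIF price already equals the CIF value: 330231.71
Import duty = 23713 × 3.71 = 87975.23
Buyer bears: destination terminal 1162.58 + brokerage 334.83 + duty 87975.23 = 89472.64
Landed cost = invoice 330231.71 + 89472.64 = 419704.35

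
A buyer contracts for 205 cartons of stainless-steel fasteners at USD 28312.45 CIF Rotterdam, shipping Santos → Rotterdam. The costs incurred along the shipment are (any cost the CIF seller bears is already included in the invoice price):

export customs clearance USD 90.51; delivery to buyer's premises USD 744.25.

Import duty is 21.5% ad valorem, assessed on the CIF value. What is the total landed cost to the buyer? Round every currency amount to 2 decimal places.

CIF: the seller pays costs through ocean freight and marine insurance to the destination port.
Already in the invoice (seller's account under CIF): export clearance — exclude.
The CIF price already equals the CIF value: 28312.45
Import duty = 28312.45 × 21.5% = 6087.18
Buyer bears: delivery 744.25 + duty 6087.18 = 6831.43
Landed cost = invoice 28312.45 + 6831.43 = 35143.88

Total landed cost: USD 35143.88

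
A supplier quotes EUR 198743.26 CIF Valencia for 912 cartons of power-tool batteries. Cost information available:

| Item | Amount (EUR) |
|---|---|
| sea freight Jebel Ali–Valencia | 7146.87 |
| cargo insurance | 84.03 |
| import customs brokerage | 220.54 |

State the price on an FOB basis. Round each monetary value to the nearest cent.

FOB price: EUR 191512.36

Not relevant to the conversion: brokerage — on the buyer under both terms; not part of either seller's price.
From CIF to FOB, the seller no longer bears: freight, insurance.
FOB price = 198743.26 − 7146.87 − 84.03 = 191512.36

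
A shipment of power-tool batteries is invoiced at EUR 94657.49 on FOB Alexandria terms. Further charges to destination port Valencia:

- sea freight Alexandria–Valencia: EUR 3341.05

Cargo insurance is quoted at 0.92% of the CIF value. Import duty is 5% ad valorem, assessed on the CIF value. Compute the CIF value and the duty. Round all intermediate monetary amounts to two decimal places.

CIF value: EUR 98908.50; import duty: EUR 4945.43

Let C be the CIF value. C = FOB price + freight + 0.92% × C
C − 0.92% × C = 94657.49 + 3341.05
0.9908 × C = 97998.54
C = 97998.54 / 0.9908 = 98908.50
Insurance premium = 0.92% × 98908.50 = 909.96
Import duty = 98908.50 × 5% = 4945.43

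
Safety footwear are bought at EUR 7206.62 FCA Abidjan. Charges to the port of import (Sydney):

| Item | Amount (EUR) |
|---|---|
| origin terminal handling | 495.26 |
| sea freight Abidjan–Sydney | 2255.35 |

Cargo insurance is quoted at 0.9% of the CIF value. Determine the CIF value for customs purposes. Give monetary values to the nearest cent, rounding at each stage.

CIF value: EUR 10047.66

Let C be the CIF value. C = FCA price + pre-shipment costs + freight + 0.9% × C
C − 0.9% × C = 7206.62 + 495.26 + 2255.35
0.991 × C = 9957.23
C = 9957.23 / 0.991 = 10047.66
Insurance premium = 0.9% × 10047.66 = 90.43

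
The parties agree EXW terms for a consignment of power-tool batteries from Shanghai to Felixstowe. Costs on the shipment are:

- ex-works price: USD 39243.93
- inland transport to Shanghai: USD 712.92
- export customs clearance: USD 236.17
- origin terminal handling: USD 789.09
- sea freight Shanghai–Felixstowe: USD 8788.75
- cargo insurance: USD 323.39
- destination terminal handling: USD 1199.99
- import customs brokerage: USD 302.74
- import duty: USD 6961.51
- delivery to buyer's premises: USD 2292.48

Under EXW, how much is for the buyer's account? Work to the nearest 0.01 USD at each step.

EXW: the seller makes goods available at their premises; the buyer bears all onward costs.
Seller's account: goods 39243.93 = 39243.93
Buyer's account: inland to port 712.92 + export clearance 236.17 + origin terminal 789.09 + freight 8788.75 + insurance 323.39 + destination terminal 1199.99 + brokerage 302.74 + duty 6961.51 + delivery 2292.48 = 21607.04

Buyer's account: USD 21607.04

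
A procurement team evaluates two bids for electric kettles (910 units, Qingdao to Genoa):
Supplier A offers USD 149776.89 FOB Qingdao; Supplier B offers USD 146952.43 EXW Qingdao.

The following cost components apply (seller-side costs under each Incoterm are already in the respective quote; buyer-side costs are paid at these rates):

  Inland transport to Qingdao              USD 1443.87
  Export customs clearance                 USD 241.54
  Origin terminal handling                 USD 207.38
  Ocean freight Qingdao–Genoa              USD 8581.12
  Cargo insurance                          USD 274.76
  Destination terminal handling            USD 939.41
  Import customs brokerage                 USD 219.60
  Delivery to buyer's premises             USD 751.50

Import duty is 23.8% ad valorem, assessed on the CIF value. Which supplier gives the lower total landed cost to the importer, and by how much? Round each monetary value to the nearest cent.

Supplier A (FOB):
CIF value = FOB price + freight + insurance = 149776.89 + 8581.12 + 274.76 = 158632.77
Import duty = 158632.77 × 23.8% = 37754.60
Buyer bears (A): 8581.12 + 274.76 + 939.41 + 219.60 + 751.50 = 10766.39
Landed cost (A) = invoice 149776.89 + 10766.39 + duty 37754.60 = 198297.88
Supplier B (EXW):
CIF value = EXW price + inland to port + export clearance + origin terminal + freight + insurance = 146952.43 + 1443.87 + 241.54 + 207.38 + 8581.12 + 274.76 = 157701.10
Import duty = 157701.10 × 23.8% = 37532.86
Buyer bears (B): 1443.87 + 241.54 + 207.38 + 8581.12 + 274.76 + 939.41 + 219.60 + 751.50 = 12659.18
Landed cost (B) = invoice 146952.43 + 12659.18 + duty 37532.86 = 197144.47
Difference = |198297.88 − 197144.47| = 1153.41

Supplier B is cheaper by USD 1153.41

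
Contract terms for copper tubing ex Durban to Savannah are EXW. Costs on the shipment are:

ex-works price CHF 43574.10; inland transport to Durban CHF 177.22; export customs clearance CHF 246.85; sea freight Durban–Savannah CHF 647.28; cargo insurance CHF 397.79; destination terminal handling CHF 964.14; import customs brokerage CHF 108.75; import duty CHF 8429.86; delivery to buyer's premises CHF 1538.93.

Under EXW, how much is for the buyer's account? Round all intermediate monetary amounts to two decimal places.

EXW: the seller makes goods available at their premises; the buyer bears all onward costs.
Seller's account: goods 43574.10 = 43574.10
Buyer's account: inland to port 177.22 + export clearance 246.85 + freight 647.28 + insurance 397.79 + destination terminal 964.14 + brokerage 108.75 + duty 8429.86 + delivery 1538.93 = 12510.82

Buyer's account: CHF 12510.82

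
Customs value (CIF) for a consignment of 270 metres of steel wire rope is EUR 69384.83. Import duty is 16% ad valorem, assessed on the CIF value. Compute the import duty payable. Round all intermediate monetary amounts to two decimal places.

Import duty = 69384.83 × 16% = 11101.57

Import duty: EUR 11101.57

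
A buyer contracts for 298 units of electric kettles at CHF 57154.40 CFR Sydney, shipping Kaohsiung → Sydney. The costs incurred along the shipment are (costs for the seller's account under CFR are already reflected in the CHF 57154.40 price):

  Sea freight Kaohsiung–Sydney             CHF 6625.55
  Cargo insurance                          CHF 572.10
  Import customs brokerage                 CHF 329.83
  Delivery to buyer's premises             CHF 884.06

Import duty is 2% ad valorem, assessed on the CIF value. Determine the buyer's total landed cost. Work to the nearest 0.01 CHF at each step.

Total landed cost: CHF 60094.92

CFR: the seller pays costs through ocean freight to the destination port, but not insurance.
Already in the invoice (seller's account under CFR): freight — exclude.
CIF value = CFR price + insurance = 57154.40 + 572.10 = 57726.50
Import duty = 57726.50 × 2% = 1154.53
Buyer bears: insurance 572.10 + brokerage 329.83 + delivery 884.06 + duty 1154.53 = 2940.52
Landed cost = invoice 57154.40 + 2940.52 = 60094.92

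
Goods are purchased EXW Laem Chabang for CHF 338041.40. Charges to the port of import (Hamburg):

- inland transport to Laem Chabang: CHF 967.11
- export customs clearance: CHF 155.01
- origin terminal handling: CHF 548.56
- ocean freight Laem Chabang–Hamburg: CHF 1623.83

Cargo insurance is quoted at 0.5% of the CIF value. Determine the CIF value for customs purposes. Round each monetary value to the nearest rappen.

CIF value: CHF 343051.17

Let C be the CIF value. C = EXW price + pre-shipment costs + freight + 0.5% × C
C − 0.5% × C = 338041.40 + 967.11 + 155.01 + 548.56 + 1623.83
0.995 × C = 341335.91
C = 341335.91 / 0.995 = 343051.17
Insurance premium = 0.5% × 343051.17 = 1715.26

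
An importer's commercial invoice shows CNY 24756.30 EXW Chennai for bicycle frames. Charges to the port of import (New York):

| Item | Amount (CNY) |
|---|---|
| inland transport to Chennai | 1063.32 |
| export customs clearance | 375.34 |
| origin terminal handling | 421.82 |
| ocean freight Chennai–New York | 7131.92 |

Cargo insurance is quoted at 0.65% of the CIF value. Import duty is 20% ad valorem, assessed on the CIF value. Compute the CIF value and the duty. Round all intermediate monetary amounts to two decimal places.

CIF value: CNY 33969.50; import duty: CNY 6793.90

Let C be the CIF value. C = EXW price + pre-shipment costs + freight + 0.65% × C
C − 0.65% × C = 24756.30 + 1063.32 + 375.34 + 421.82 + 7131.92
0.9935 × C = 33748.70
C = 33748.70 / 0.9935 = 33969.50
Insurance premium = 0.65% × 33969.50 = 220.80
Import duty = 33969.50 × 20% = 6793.90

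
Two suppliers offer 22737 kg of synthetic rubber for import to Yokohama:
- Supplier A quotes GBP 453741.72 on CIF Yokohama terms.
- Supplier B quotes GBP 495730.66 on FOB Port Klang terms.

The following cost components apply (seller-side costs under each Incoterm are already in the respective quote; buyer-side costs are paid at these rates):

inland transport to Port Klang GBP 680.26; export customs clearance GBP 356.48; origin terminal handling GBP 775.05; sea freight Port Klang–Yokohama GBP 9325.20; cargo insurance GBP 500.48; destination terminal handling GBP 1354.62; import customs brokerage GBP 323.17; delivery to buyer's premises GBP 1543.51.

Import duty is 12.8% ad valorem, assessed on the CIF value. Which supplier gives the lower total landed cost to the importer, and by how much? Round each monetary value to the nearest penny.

Supplier A (CIF):
The CIF price already equals the CIF value: 453741.72
Import duty = 453741.72 × 12.8% = 58078.94
Buyer bears (A): 1354.62 + 323.17 + 1543.51 = 3221.30
Landed cost (A) = invoice 453741.72 + 3221.30 + duty 58078.94 = 515041.96
Supplier B (FOB):
CIF value = FOB price + freight + insurance = 495730.66 + 9325.20 + 500.48 = 505556.34
Import duty = 505556.34 × 12.8% = 64711.21
Buyer bears (B): 9325.20 + 500.48 + 1354.62 + 323.17 + 1543.51 = 13046.98
Landed cost (B) = invoice 495730.66 + 13046.98 + duty 64711.21 = 573488.85
Difference = |515041.96 − 573488.85| = 58446.89

Supplier A is cheaper by GBP 58446.89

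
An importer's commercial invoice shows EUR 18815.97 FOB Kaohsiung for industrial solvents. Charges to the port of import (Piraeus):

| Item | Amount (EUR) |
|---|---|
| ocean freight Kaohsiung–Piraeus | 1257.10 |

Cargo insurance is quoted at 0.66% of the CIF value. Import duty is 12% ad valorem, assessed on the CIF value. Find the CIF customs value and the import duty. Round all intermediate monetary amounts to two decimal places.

CIF value: EUR 20206.43; import duty: EUR 2424.77

Let C be the CIF value. C = FOB price + freight + 0.66% × C
C − 0.66% × C = 18815.97 + 1257.10
0.9934 × C = 20073.07
C = 20073.07 / 0.9934 = 20206.43
Insurance premium = 0.66% × 20206.43 = 133.36
Import duty = 20206.43 × 12% = 2424.77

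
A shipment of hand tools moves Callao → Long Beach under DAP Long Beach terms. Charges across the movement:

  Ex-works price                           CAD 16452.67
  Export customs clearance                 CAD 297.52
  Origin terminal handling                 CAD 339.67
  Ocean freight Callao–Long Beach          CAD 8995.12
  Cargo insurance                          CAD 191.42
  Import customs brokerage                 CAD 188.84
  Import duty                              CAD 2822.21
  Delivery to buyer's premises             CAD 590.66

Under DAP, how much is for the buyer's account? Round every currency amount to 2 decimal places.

Buyer's account: CAD 3011.05

DAP: the seller bears all costs to the named destination except import duty and clearance.
Seller's account: goods 16452.67 + export clearance 297.52 + origin terminal 339.67 + freight 8995.12 + insurance 191.42 + delivery 590.66 = 26867.06
Buyer's account: brokerage 188.84 + duty 2822.21 = 3011.05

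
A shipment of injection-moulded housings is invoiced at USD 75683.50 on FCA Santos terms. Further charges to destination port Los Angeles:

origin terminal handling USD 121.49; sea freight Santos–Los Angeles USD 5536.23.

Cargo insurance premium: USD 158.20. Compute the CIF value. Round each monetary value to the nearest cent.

CIF = FCA price + pre-shipment costs + freight + insurance
CIF = 75683.50 + 121.49 + 5536.23 + 158.20 = 81499.42

CIF value: USD 81499.42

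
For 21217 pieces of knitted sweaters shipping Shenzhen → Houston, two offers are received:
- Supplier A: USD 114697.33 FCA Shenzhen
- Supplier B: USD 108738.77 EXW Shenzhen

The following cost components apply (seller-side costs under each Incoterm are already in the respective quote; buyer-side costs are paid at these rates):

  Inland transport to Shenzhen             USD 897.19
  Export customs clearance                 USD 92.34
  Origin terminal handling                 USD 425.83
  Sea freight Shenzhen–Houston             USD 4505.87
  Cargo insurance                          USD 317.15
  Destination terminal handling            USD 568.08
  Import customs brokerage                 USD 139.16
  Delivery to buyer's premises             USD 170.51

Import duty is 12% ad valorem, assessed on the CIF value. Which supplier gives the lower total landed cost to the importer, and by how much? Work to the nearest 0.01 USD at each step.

Supplier B is cheaper by USD 5565.31

Supplier A (FCA):
CIF value = FCA price + origin terminal + freight + insurance = 114697.33 + 425.83 + 4505.87 + 317.15 = 119946.18
Import duty = 119946.18 × 12% = 14393.54
Buyer bears (A): 425.83 + 4505.87 + 317.15 + 568.08 + 139.16 + 170.51 = 6126.60
Landed cost (A) = invoice 114697.33 + 6126.60 + duty 14393.54 = 135217.47
Supplier B (EXW):
CIF value = EXW price + inland to port + export clearance + origin terminal + freight + insurance = 108738.77 + 897.19 + 92.34 + 425.83 + 4505.87 + 317.15 = 114977.15
Import duty = 114977.15 × 12% = 13797.26
Buyer bears (B): 897.19 + 92.34 + 425.83 + 4505.87 + 317.15 + 568.08 + 139.16 + 170.51 = 7116.13
Landed cost (B) = invoice 108738.77 + 7116.13 + duty 13797.26 = 129652.16
Difference = |135217.47 − 129652.16| = 5565.31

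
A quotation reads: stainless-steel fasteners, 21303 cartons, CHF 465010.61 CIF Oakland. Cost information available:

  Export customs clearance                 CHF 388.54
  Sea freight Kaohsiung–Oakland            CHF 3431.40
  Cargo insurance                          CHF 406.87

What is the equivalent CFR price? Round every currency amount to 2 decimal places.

CFR price: CHF 464603.74

Not relevant to the conversion: freight, export clearance — on the seller under both CIF and CFR; already in the CIF price and stays in the CFR price.
From CIF to CFR, the seller no longer bears: insurance.
CFR price = 465010.61 − 406.87 = 464603.74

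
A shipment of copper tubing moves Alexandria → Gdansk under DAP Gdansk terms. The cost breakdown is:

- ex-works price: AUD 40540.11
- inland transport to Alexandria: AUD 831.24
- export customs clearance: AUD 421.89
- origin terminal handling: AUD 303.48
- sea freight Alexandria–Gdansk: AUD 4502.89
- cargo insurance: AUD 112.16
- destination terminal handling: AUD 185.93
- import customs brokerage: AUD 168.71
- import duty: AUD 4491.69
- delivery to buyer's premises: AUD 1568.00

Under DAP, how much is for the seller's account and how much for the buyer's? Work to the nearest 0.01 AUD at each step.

DAP: the seller bears all costs to the named destination except import duty and clearance.
Seller's account: goods 40540.11 + inland to port 831.24 + export clearance 421.89 + origin terminal 303.48 + freight 4502.89 + insurance 112.16 + destination terminal 185.93 + delivery 1568.00 = 48465.70
Buyer's account: brokerage 168.71 + duty 4491.69 = 4660.40

Seller: AUD 48465.70; buyer: AUD 4660.40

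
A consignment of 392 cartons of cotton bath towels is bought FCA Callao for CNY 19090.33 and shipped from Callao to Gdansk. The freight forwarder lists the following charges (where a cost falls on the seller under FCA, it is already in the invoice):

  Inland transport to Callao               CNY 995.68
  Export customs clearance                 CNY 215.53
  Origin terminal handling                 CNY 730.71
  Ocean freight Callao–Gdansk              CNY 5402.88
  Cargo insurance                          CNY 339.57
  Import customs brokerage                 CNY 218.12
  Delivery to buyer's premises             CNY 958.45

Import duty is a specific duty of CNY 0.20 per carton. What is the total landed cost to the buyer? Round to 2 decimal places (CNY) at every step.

FCA: the seller delivers export-cleared goods to the carrier; the buyer bears costs from that point.
Already in the invoice (seller's account under FCA): inland to port, export clearance — exclude.
CIF value = FCA price + origin terminal + freight + insurance = 19090.33 + 730.71 + 5402.88 + 339.57 = 25563.49
Import duty = 392 × 0.20 = 78.40
Buyer bears: origin terminal 730.71 + freight 5402.88 + insurance 339.57 + brokerage 218.12 + delivery 958.45 + duty 78.40 = 7728.13
Landed cost = invoice 19090.33 + 7728.13 = 26818.46

Total landed cost: CNY 26818.46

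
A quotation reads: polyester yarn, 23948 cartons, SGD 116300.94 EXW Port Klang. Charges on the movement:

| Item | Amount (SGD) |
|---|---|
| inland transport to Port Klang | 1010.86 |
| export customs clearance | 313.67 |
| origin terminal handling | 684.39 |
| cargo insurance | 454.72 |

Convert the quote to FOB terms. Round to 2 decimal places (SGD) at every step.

FOB price: SGD 118309.86

Not relevant to the conversion: insurance — on the buyer under both terms; not part of either seller's price.
From EXW to FOB, the seller additionally bears: inland to port, export clearance, origin terminal.
FOB price = 116300.94 + 1010.86 + 313.67 + 684.39 = 118309.86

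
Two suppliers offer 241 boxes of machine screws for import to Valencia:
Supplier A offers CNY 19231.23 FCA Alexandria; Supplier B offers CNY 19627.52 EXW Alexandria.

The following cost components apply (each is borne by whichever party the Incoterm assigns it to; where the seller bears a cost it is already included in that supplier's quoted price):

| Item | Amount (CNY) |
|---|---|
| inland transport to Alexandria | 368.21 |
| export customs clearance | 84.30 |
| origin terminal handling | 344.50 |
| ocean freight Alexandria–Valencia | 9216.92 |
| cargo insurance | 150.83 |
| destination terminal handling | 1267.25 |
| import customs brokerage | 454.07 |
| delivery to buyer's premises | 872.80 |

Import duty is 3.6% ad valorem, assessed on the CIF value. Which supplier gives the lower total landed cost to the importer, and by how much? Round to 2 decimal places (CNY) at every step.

Supplier A (FCA):
CIF value = FCA price + origin terminal + freight + insurance = 19231.23 + 344.50 + 9216.92 + 150.83 = 28943.48
Import duty = 28943.48 × 3.6% = 1041.97
Buyer bears (A): 344.50 + 9216.92 + 150.83 + 1267.25 + 454.07 + 872.80 = 12306.37
Landed cost (A) = invoice 19231.23 + 12306.37 + duty 1041.97 = 32579.57
Supplier B (EXW):
CIF value = EXW price + inland to port + export clearance + origin terminal + freight + insurance = 19627.52 + 368.21 + 84.30 + 344.50 + 9216.92 + 150.83 = 29792.28
Import duty = 29792.28 × 3.6% = 1072.52
Buyer bears (B): 368.21 + 84.30 + 344.50 + 9216.92 + 150.83 + 1267.25 + 454.07 + 872.80 = 12758.88
Landed cost (B) = invoice 19627.52 + 12758.88 + duty 1072.52 = 33458.92
Difference = |32579.57 − 33458.92| = 879.35

Supplier A is cheaper by CNY 879.35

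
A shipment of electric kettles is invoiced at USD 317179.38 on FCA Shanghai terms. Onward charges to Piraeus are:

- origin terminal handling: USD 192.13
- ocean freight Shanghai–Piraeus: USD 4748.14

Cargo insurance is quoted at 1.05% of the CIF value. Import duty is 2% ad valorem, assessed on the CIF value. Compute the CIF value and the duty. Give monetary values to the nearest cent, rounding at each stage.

Let C be the CIF value. C = FCA price + pre-shipment costs + freight + 1.05% × C
C − 1.05% × C = 317179.38 + 192.13 + 4748.14
0.9895 × C = 322119.65
C = 322119.65 / 0.9895 = 325537.80
Insurance premium = 1.05% × 325537.80 = 3418.15
Import duty = 325537.80 × 2% = 6510.76

CIF value: USD 325537.80; import duty: USD 6510.76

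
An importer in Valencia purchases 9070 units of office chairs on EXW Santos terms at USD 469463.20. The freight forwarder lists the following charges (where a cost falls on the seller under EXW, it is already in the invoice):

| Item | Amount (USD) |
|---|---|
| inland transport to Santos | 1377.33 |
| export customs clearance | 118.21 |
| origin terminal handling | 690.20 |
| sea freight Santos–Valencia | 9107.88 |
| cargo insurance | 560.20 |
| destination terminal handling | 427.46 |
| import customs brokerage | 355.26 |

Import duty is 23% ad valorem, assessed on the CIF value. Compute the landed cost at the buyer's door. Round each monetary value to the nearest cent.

EXW: the seller makes goods available at their premises; the buyer bears all onward costs.
CIF value = EXW price + inland to port + export clearance + origin terminal + freight + insurance = 469463.20 + 1377.33 + 118.21 + 690.20 + 9107.88 + 560.20 = 481317.02
Import duty = 481317.02 × 23% = 110702.91
Buyer bears: inland to port 1377.33 + export clearance 118.21 + origin terminal 690.20 + freight 9107.88 + insurance 560.20 + destination terminal 427.46 + brokerage 355.26 + duty 110702.91 = 123339.45
Landed cost = invoice 469463.20 + 123339.45 = 592802.65

Total landed cost: USD 592802.65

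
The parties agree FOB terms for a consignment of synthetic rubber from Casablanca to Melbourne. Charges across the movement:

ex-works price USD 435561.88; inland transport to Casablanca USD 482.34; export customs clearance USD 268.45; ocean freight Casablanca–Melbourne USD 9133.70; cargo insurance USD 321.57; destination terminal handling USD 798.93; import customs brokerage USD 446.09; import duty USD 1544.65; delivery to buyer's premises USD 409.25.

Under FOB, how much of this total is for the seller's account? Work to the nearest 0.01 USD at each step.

Seller's account: USD 436312.67

FOB: the seller bears costs until goods are on board at the origin port; the buyer bears freight, insurance and all costs thereafter.
Seller's account: goods 435561.88 + inland to port 482.34 + export clearance 268.45 = 436312.67
Buyer's account: freight 9133.70 + insurance 321.57 + destination terminal 798.93 + brokerage 446.09 + duty 1544.65 + delivery 409.25 = 12654.19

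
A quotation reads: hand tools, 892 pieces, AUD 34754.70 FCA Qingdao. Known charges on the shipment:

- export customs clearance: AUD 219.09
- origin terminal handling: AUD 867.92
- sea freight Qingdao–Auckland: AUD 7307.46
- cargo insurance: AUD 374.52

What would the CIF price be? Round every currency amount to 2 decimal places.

CIF price: AUD 43304.60

Not relevant to the conversion: export clearance — on the seller under both FCA and CIF; already in the FCA price and stays in the CIF price.
From FCA to CIF, the seller additionally bears: origin terminal, freight, insurance.
CIF price = 34754.70 + 867.92 + 7307.46 + 374.52 = 43304.60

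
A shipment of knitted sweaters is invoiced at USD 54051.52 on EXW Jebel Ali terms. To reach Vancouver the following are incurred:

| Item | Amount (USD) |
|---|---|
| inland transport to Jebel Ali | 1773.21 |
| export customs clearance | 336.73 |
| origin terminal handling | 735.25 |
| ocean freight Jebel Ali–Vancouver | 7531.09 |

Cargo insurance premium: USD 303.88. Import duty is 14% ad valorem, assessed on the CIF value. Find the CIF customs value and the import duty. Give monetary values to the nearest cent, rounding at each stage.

CIF value: USD 64731.68; import duty: USD 9062.44

CIF = EXW price + pre-shipment costs + freight + insurance
CIF = 54051.52 + 1773.21 + 336.73 + 735.25 + 7531.09 + 303.88 = 64731.68
Import duty = 64731.68 × 14% = 9062.44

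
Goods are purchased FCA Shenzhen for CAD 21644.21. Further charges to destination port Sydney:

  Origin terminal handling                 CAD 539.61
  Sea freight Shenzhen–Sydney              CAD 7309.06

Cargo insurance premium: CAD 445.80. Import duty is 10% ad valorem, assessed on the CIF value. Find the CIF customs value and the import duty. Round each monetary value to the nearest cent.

CIF = FCA price + pre-shipment costs + freight + insurance
CIF = 21644.21 + 539.61 + 7309.06 + 445.80 = 29938.68
Import duty = 29938.68 × 10% = 2993.87

CIF value: CAD 29938.68; import duty: CAD 2993.87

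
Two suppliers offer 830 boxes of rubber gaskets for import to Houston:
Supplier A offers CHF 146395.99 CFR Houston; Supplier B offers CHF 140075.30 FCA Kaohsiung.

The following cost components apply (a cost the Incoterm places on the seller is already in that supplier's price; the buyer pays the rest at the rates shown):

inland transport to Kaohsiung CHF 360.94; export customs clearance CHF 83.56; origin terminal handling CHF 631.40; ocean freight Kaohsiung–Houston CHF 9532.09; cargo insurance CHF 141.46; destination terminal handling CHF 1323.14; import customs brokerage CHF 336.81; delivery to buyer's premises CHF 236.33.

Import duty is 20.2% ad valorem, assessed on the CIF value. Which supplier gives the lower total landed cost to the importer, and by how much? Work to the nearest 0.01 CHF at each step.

Supplier A is cheaper by CHF 4619.05

Supplier A (CFR):
CIF value = CFR price + insurance = 146395.99 + 141.46 = 146537.45
Import duty = 146537.45 × 20.2% = 29600.56
Buyer bears (A): 141.46 + 1323.14 + 336.81 + 236.33 = 2037.74
Landed cost (A) = invoice 146395.99 + 2037.74 + duty 29600.56 = 178034.29
Supplier B (FCA):
CIF value = FCA price + origin terminal + freight + insurance = 140075.30 + 631.40 + 9532.09 + 141.46 = 150380.25
Import duty = 150380.25 × 20.2% = 30376.81
Buyer bears (B): 631.40 + 9532.09 + 141.46 + 1323.14 + 336.81 + 236.33 = 12201.23
Landed cost (B) = invoice 140075.30 + 12201.23 + duty 30376.81 = 182653.34
Difference = |178034.29 − 182653.34| = 4619.05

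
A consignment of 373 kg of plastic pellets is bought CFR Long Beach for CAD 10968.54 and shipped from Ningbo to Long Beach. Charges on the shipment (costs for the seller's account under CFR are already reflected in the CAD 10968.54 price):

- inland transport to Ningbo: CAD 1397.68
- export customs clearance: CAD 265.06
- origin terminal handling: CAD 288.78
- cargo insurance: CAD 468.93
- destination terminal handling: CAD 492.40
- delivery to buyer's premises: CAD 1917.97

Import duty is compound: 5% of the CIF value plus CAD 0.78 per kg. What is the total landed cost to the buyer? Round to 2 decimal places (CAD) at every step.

Total landed cost: CAD 14710.65

CFR: the seller pays costs through ocean freight to the destination port, but not insurance.
Already in the invoice (seller's account under CFR): inland to port, export clearance, origin terminal — exclude.
CIF value = CFR price + insurance = 10968.54 + 468.93 = 11437.47
Ad valorem component: 11437.47 × 5% = 571.87
Specific component: 373 × 0.78 = 290.94
Import duty = 571.87 + 290.94 = 862.81
Buyer bears: insurance 468.93 + destination terminal 492.40 + delivery 1917.97 + duty 862.81 = 3742.11
Landed cost = invoice 10968.54 + 3742.11 = 14710.65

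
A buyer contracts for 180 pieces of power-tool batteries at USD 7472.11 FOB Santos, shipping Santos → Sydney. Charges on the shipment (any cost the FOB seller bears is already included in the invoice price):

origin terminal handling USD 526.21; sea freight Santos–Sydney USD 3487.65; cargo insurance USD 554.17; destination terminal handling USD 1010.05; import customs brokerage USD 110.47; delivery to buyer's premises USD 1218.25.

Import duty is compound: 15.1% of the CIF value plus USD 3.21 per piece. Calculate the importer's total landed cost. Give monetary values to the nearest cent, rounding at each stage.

FOB: the seller bears costs until goods are on board at the origin port; the buyer bears freight, insurance and all costs thereafter.
Already in the invoice (seller's account under FOB): origin terminal — exclude.
CIF value = FOB price + freight + insurance = 7472.11 + 3487.65 + 554.17 = 11513.93
Ad valorem component: 11513.93 × 15.1% = 1738.60
Specific component: 180 × 3.21 = 577.80
Import duty = 1738.60 + 577.80 = 2316.40
Buyer bears: freight 3487.65 + insurance 554.17 + destination terminal 1010.05 + brokerage 110.47 + delivery 1218.25 + duty 2316.40 = 8696.99
Landed cost = invoice 7472.11 + 8696.99 = 16169.10

Total landed cost: USD 16169.10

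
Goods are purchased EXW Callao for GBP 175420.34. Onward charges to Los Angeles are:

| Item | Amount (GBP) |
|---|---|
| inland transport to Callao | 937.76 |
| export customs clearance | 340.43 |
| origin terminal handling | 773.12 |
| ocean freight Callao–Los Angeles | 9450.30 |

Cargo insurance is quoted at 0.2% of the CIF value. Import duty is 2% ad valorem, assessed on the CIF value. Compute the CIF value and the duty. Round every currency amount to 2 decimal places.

Let C be the CIF value. C = EXW price + pre-shipment costs + freight + 0.2% × C
C − 0.2% × C = 175420.34 + 937.76 + 340.43 + 773.12 + 9450.30
0.998 × C = 186921.95
C = 186921.95 / 0.998 = 187296.54
Insurance premium = 0.2% × 187296.54 = 374.59
Import duty = 187296.54 × 2% = 3745.93

CIF value: GBP 187296.54; import duty: GBP 3745.93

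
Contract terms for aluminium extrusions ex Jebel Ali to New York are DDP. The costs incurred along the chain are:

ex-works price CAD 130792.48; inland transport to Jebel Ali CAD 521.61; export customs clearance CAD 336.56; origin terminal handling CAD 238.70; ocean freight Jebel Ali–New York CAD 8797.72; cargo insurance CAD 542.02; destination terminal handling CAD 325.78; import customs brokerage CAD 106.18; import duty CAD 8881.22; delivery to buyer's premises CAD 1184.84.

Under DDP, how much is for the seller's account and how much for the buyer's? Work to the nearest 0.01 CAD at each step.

DDP: the seller bears all costs including import duty.
Seller's account: goods 130792.48 + inland to port 521.61 + export clearance 336.56 + origin terminal 238.70 + freight 8797.72 + insurance 542.02 + destination terminal 325.78 + brokerage 106.18 + duty 8881.22 + delivery 1184.84 = 151727.11
Buyer's account: 0.00

Seller: CAD 151727.11; buyer: CAD 0.00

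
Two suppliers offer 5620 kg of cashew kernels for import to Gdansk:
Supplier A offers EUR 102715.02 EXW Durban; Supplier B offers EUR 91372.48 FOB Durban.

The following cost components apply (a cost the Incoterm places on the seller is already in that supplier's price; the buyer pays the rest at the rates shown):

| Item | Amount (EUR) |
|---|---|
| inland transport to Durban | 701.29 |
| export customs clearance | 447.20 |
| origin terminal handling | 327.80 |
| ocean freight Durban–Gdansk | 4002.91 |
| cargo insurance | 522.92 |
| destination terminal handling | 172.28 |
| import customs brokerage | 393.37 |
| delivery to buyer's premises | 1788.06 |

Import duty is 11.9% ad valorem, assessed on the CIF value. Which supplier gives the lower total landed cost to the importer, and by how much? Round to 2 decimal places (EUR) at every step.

Supplier B is cheaper by EUR 14344.27

Supplier A (EXW):
CIF value = EXW price + inland to port + export clearance + origin terminal + freight + insurance = 102715.02 + 701.29 + 447.20 + 327.80 + 4002.91 + 522.92 = 108717.14
Import duty = 108717.14 × 11.9% = 12937.34
Buyer bears (A): 701.29 + 447.20 + 327.80 + 4002.91 + 522.92 + 172.28 + 393.37 + 1788.06 = 8355.83
Landed cost (A) = invoice 102715.02 + 8355.83 + duty 12937.34 = 124008.19
Supplier B (FOB):
CIF value = FOB price + freight + insurance = 91372.48 + 4002.91 + 522.92 = 95898.31
Import duty = 95898.31 × 11.9% = 11411.90
Buyer bears (B): 4002.91 + 522.92 + 172.28 + 393.37 + 1788.06 = 6879.54
Landed cost (B) = invoice 91372.48 + 6879.54 + duty 11411.90 = 109663.92
Difference = |124008.19 − 109663.92| = 14344.27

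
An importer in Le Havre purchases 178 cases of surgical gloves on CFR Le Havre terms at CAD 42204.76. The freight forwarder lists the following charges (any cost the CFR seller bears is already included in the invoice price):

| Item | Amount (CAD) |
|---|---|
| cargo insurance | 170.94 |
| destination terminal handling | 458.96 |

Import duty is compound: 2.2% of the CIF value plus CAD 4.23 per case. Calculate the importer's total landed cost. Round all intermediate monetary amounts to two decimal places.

CFR: the seller pays costs through ocean freight to the destination port, but not insurance.
CIF value = CFR price + insurance = 42204.76 + 170.94 = 42375.70
Ad valorem component: 42375.70 × 2.2% = 932.27
Specific component: 178 × 4.23 = 752.94
Import duty = 932.27 + 752.94 = 1685.21
Buyer bears: insurance 170.94 + destination terminal 458.96 + duty 1685.21 = 2315.11
Landed cost = invoice 42204.76 + 2315.11 = 44519.87

Total landed cost: CAD 44519.87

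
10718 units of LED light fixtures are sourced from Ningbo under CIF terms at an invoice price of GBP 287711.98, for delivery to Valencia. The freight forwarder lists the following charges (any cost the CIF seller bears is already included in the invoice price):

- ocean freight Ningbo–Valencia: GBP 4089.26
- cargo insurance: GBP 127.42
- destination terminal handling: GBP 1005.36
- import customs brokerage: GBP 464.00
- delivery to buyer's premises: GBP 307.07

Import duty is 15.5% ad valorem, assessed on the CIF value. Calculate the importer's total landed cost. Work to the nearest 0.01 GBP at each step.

CIF: the seller pays costs through ocean freight and marine insurance to the destination port.
Already in the invoice (seller's account under CIF): freight, insurance — exclude.
The CIF price already equals the CIF value: 287711.98
Import duty = 287711.98 × 15.5% = 44595.36
Buyer bears: destination terminal 1005.36 + brokerage 464.00 + delivery 307.07 + duty 44595.36 = 46371.79
Landed cost = invoice 287711.98 + 46371.79 = 334083.77

Total landed cost: GBP 334083.77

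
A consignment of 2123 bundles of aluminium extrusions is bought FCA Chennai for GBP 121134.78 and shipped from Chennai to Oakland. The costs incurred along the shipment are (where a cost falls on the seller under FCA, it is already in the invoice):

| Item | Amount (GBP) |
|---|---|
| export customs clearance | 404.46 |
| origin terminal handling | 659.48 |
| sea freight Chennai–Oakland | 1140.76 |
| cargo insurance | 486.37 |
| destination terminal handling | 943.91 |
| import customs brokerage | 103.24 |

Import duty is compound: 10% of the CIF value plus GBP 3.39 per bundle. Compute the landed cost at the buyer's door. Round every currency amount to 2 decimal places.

FCA: the seller delivers export-cleared goods to the carrier; the buyer bears costs from that point.
Already in the invoice (seller's account under FCA): export clearance — exclude.
CIF value = FCA price + origin terminal + freight + insurance = 121134.78 + 659.48 + 1140.76 + 486.37 = 123421.39
Ad valorem component: 123421.39 × 10% = 12342.14
Specific component: 2123 × 3.39 = 7196.97
Import duty = 12342.14 + 7196.97 = 19539.11
Buyer bears: origin terminal 659.48 + freight 1140.76 + insurance 486.37 + destination terminal 943.91 + brokerage 103.24 + duty 19539.11 = 22872.87
Landed cost = invoice 121134.78 + 22872.87 = 144007.65

Total landed cost: GBP 144007.65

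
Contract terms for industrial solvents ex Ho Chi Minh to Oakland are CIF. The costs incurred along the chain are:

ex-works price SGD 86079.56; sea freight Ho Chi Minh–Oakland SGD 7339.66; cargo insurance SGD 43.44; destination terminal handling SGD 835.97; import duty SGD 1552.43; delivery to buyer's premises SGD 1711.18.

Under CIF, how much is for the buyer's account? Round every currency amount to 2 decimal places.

Buyer's account: SGD 4099.58

CIF: the seller pays costs through ocean freight and marine insurance to the destination port.
Seller's account: goods 86079.56 + freight 7339.66 + insurance 43.44 = 93462.66
Buyer's account: destination terminal 835.97 + duty 1552.43 + delivery 1711.18 = 4099.58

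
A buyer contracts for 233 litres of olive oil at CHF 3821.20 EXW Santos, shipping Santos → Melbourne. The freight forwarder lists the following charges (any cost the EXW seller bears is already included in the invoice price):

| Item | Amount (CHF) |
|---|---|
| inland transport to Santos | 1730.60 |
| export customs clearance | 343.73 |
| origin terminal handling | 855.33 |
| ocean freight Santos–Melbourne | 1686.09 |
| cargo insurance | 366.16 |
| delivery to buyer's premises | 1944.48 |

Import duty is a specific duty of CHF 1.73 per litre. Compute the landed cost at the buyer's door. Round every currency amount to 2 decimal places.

EXW: the seller makes goods available at their premises; the buyer bears all onward costs.
CIF value = EXW price + inland to port + export clearance + origin terminal + freight + insurance = 3821.20 + 1730.60 + 343.73 + 855.33 + 1686.09 + 366.16 = 8803.11
Import duty = 233 × 1.73 = 403.09
Buyer bears: inland to port 1730.60 + export clearance 343.73 + origin terminal 855.33 + freight 1686.09 + insurance 366.16 + delivery 1944.48 + duty 403.09 = 7329.48
Landed cost = invoice 3821.20 + 7329.48 = 11150.68

Total landed cost: CHF 11150.68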